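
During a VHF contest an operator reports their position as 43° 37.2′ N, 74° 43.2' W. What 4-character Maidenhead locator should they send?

FN23

Offset from 180°W / 90°S: lon 105.28°, lat 133.62°.
Field (20°×10°, letters A–R): 105.28/20 → 5 → F, 133.62/10 → 13 → N; chars FN.
Square (2°×1°, digits 0–9): 5.28/2 → 2, 3.62/1 → 3; chars 23.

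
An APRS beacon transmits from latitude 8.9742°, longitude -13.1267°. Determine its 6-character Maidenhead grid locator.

IJ38kx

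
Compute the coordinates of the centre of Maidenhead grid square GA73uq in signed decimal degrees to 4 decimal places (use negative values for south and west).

Field G=6, A=0: +6·20° lon, +0·10° lat → SW at lon -60°, lat -90°.
Square 7, 3: +7·2° lon, +3·1° lat → SW at lon -46°, lat -87°.
Subsquare u=20, q=16: +20·0.0833333° lon, +16·0.0416667° lat → SW at lon -44.3333°, lat -86.3333°.
Cell spans 0.0833333° lon × 0.0416667° lat. Centre is SW corner plus half of each.
latitude -86.3125, longitude -44.2917.

-86.3125, -44.2917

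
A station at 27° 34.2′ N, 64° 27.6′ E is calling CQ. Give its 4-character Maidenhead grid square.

ML27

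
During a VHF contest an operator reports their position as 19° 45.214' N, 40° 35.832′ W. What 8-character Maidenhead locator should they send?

Shift to the Maidenhead origin (180°W, 90°S): lon 139.40280, lat 109.75357.
Field: 139.40280/20 → 6 → G, 109.75357/10 → 10 → K; chars GK.
Square: 19.40280/2 → 9, 9.75357/1 → 9; chars 99.
Subsquare: 1.40280/0.0833333 → 16 → q, 0.75357/0.0416667 → 18 → s; chars qs.
Extended square: 0.06947/0.00833333 → 8, 0.00357/0.00416667 → 0; chars 80.

GK99qs80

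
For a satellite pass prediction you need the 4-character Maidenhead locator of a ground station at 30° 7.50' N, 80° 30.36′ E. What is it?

Add 180° to longitude and 90° to latitude: 260.51, 120.12.
Field (20°×10°, letters A–R): lon ⌊260.51/20⌋ = 13 → N; lat ⌊120.12/10⌋ = 12 → M.
Square (2°×1°, digits 0–9): lon ⌊0.51/2⌋ = 0; lat ⌊0.12/1⌋ = 0.

NM00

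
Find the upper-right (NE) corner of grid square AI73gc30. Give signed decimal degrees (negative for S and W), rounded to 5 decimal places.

Field A=0, I=8: +0·20° lon, +8·10° lat → SW at lon -180°, lat -10°.
Square 7, 3: +7·2° lon, +3·1° lat → SW at lon -166°, lat -7°.
Subsquare g=6, c=2: +6·0.0833333° lon, +2·0.0416667° lat → SW at lon -165.5°, lat -6.91667°.
Extended square 3, 0: +3·0.00833333° lon, +0·0.00416667° lat → SW at lon -165.475°, lat -6.91667°.
Cell spans 0.00833333° lon × 0.00416667° lat. NE corner is SW corner plus one full cell.
latitude -6.91250, longitude -165.46667.

-6.91250, -165.46667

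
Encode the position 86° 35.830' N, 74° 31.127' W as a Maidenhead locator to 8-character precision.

FR26ro73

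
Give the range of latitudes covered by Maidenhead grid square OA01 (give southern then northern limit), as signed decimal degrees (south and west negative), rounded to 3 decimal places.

-89.000, -88.000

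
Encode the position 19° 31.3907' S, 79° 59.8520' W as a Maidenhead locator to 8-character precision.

Offset from 180°W / 90°S: lon 100.00247°, lat 70.47682°.
Field: 100.00247/20 → 5 → F, 70.47682/10 → 7 → H; chars FH.
Square: 0.00247/2 → 0, 0.47682/1 → 0; chars 00.
Subsquare: 0.00247/0.0833333 → 0 → a, 0.47682/0.0416667 → 11 → l; chars al.
Extended square: 0.00247/0.00833333 → 0, 0.01849/0.00416667 → 4; chars 04.

FH00al04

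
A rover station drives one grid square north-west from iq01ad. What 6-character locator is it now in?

Longitude subsquare a = 0; −1 → -1, wraps to 23 = x, carry into square.
Longitude square 0; −1 → -1, wraps to 9, carry into field.
Longitude field I = 8; −1 → 7 = H.
Latitude subsquare d = 3; +1 → 4 = e.

HQ91xe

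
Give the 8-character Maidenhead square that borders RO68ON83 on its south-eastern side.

Longitude extended square 8; +1 → 9.
Latitude extended square 3; −1 → 2.

RO68on92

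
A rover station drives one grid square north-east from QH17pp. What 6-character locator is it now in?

Longitude subsquare p = 15; +1 → 16 = q.
Latitude subsquare p = 15; +1 → 16 = q.

QH17qq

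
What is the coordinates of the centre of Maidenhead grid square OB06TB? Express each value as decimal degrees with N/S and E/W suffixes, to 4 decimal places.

73.9375° S, 101.6250° E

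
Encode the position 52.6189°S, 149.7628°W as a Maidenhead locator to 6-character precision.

Shift to the Maidenhead origin (180°W, 90°S): lon 30.2372, lat 37.3811.
Field: lon ⌊30.2372/20⌋ = 1 → B; lat ⌊37.3811/10⌋ = 3 → D.
Square: lon ⌊10.2372/2⌋ = 5; lat ⌊7.3811/1⌋ = 7.
Subsquare: lon ⌊0.2372/0.0833333⌋ = 2 → c; lat ⌊0.3811/0.0416667⌋ = 9 → j.

BD57cj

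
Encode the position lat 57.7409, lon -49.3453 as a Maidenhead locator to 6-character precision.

GO57hr

Add 180° to longitude and 90° to latitude: 130.6547, 147.7409.
Field: 130.6547/20 → 6 → G, 147.7409/10 → 14 → O; chars GO.
Square: 10.6547/2 → 5, 7.7409/1 → 7; chars 57.
Subsquare: 0.6547/0.0833333 → 7 → h, 0.7409/0.0416667 → 17 → r; chars hr.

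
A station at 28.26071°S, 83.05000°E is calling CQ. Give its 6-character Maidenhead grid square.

NG11mr

Add 180° to longitude and 90° to latitude: 263.0500, 61.7393.
Field (20°×10°, letters A–R): lon ⌊263.0500/20⌋ = 13 → N; lat ⌊61.7393/10⌋ = 6 → G.
Square (2°×1°, digits 0–9): lon ⌊3.0500/2⌋ = 1; lat ⌊1.7393/1⌋ = 1.
Subsquare (5′×2.5′, letters a–x): lon ⌊1.0500/0.0833333⌋ = 12 → m; lat ⌊0.7393/0.0416667⌋ = 17 → r.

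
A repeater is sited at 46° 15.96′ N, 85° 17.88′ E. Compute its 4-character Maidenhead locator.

NN26

Offset from 180°W / 90°S: lon 265.30°, lat 136.27°.
Field: 265.30/20 → 13 → N, 136.27/10 → 13 → N; chars NN.
Square: 5.30/2 → 2, 6.27/1 → 6; chars 26.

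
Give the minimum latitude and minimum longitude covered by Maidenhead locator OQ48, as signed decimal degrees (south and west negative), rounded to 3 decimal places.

Field O=14, Q=16: +14·20° lon, +16·10° lat → SW at lon 100°, lat 70°.
Square 4, 8: +4·2° lon, +8·1° lat → SW at lon 108°, lat 78°.
latitude 78.000, longitude 108.000.

78.000, 108.000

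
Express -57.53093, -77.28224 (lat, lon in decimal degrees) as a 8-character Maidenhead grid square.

Add 180° to longitude and 90° to latitude: 102.71776, 32.46907.
Field (20°×10°, letters A–R): lon ⌊102.71776/20⌋ = 5 → F; lat ⌊32.46907/10⌋ = 3 → D.
Square (2°×1°, digits 0–9): lon ⌊2.71776/2⌋ = 1; lat ⌊2.46907/1⌋ = 2.
Subsquare (5′×2.5′, letters a–x): lon ⌊0.71776/0.0833333⌋ = 8 → i; lat ⌊0.46907/0.0416667⌋ = 11 → l.
Extended square (30″×15″, digits 0–9): lon ⌊0.05109/0.00833333⌋ = 6; lat ⌊0.01074/0.00416667⌋ = 2.

FD12il62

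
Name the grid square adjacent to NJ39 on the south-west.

Longitude square 3; −1 → 2.
Latitude square 9; −1 → 8.

NJ28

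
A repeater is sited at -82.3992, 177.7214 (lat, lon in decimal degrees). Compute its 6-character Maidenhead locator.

RA87uo

Offset from 180°W / 90°S: lon 357.7214°, lat 7.6008°.
Field: 357.7214/20 → 17 → R, 7.6008/10 → 0 → A; chars RA.
Square: 17.7214/2 → 8, 7.6008/1 → 7; chars 87.
Subsquare: 1.7214/0.0833333 → 20 → u, 0.6008/0.0416667 → 14 → o; chars uo.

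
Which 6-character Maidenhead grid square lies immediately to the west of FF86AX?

FF76xx

Longitude subsquare a = 0; −1 → -1, wraps to 23 = x, carry into square.
Longitude square 8; −1 → 7.
The latitude characters are unchanged.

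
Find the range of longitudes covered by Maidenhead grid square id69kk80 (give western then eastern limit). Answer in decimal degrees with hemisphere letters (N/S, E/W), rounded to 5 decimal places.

7.10000° W, 7.09167° W

Field I=8, D=3: +8·20° lon, +3·10° lat → SW at lon -20°, lat -60°.
Square 6, 9: +6·2° lon, +9·1° lat → SW at lon -8°, lat -51°.
Subsquare k=10, k=10: +10·0.0833333° lon, +10·0.0416667° lat → SW at lon -7.16667°, lat -50.5833°.
Extended square 8, 0: +8·0.00833333° lon, +0·0.00416667° lat → SW at lon -7.1°, lat -50.5833°.
Cell spans 0.00833333° lon × 0.00416667° lat.
west 7.10000° W, east 7.09167° W.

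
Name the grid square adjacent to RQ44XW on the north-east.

Longitude subsquare x = 23; +1 → 24, wraps to 0 = a, carry into square.
Longitude square 4; +1 → 5.
Latitude subsquare w = 22; +1 → 23 = x.

RQ54ax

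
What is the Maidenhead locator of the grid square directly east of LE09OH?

LE09ph

Longitude subsquare o = 14; +1 → 15 = p.
The latitude characters are unchanged.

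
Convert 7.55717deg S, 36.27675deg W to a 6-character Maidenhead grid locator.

HI12uk

Shift to the Maidenhead origin (180°W, 90°S): lon 143.7233, lat 82.4428.
Field (20°×10°, letters A–R): 143.7233/20 → 7 → H, 82.4428/10 → 8 → I; chars HI.
Square (2°×1°, digits 0–9): 3.7233/2 → 1, 2.4428/1 → 2; chars 12.
Subsquare (5′×2.5′, letters a–x): 1.7233/0.0833333 → 20 → u, 0.4428/0.0416667 → 10 → k; chars uk.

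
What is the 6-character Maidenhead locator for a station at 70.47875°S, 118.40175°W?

Shift to the Maidenhead origin (180°W, 90°S): lon 61.5982, lat 19.5212.
Field: lon ⌊61.5982/20⌋ = 3 → D; lat ⌊19.5212/10⌋ = 1 → B.
Square: lon ⌊1.5982/2⌋ = 0; lat ⌊9.5212/1⌋ = 9.
Subsquare: lon ⌊1.5982/0.0833333⌋ = 19 → t; lat ⌊0.5212/0.0416667⌋ = 12 → m.

DB09tm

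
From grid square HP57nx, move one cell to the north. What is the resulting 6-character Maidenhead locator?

Latitude subsquare x = 23; +1 → 24, wraps to 0 = a, carry into square.
Latitude square 7; +1 → 8.
The longitude characters are unchanged.

HP58na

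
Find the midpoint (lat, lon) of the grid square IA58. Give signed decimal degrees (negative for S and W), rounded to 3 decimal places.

-81.500, -9.000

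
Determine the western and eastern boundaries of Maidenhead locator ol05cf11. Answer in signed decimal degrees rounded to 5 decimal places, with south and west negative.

Field O=14, L=11: +14·20° lon, +11·10° lat → SW at lon 100°, lat 20°.
Square 0, 5: +0·2° lon, +5·1° lat → SW at lon 100°, lat 25°.
Subsquare c=2, f=5: +2·0.0833333° lon, +5·0.0416667° lat → SW at lon 100.167°, lat 25.2083°.
Extended square 1, 1: +1·0.00833333° lon, +1·0.00416667° lat → SW at lon 100.175°, lat 25.2125°.
Cell spans 0.00833333° lon × 0.00416667° lat.
west 100.17500, east 100.18333.

100.17500, 100.18333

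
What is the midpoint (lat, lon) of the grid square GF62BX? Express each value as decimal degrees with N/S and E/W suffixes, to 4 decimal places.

37.0208° S, 47.8750° W

Field G=6, F=5: +6·20° lon, +5·10° lat → SW at lon -60°, lat -40°.
Square 6, 2: +6·2° lon, +2·1° lat → SW at lon -48°, lat -38°.
Subsquare b=1, x=23: +1·0.0833333° lon, +23·0.0416667° lat → SW at lon -47.9167°, lat -37.0417°.
Cell spans 0.0833333° lon × 0.0416667° lat. Centre is SW corner plus half of each.
latitude 37.0208° S, longitude 47.8750° W.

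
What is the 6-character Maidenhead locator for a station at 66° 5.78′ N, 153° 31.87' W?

BP36fc

Offset from 180°W / 90°S: lon 26.4688°, lat 156.0963°.
Field: 26.4688/20 → 1 → B, 156.0963/10 → 15 → P; chars BP.
Square: 6.4688/2 → 3, 6.0963/1 → 6; chars 36.
Subsquare: 0.4688/0.0833333 → 5 → f, 0.0963/0.0416667 → 2 → c; chars fc.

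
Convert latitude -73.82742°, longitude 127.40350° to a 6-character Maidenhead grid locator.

PB36qe

Offset from 180°W / 90°S: lon 307.4035°, lat 16.1726°.
Field: lon ⌊307.4035/20⌋ = 15 → P; lat ⌊16.1726/10⌋ = 1 → B.
Square: lon ⌊7.4035/2⌋ = 3; lat ⌊6.1726/1⌋ = 6.
Subsquare: lon ⌊1.4035/0.0833333⌋ = 16 → q; lat ⌊0.1726/0.0416667⌋ = 4 → e.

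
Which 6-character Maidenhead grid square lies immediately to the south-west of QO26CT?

Longitude subsquare c = 2; −1 → 1 = b.
Latitude subsquare t = 19; −1 → 18 = s.

QO26bs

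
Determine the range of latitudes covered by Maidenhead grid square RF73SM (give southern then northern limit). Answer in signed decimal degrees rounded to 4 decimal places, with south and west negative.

-36.5000, -36.4583

Field R=17, F=5: +17·20° lon, +5·10° lat → SW at lon 160°, lat -40°.
Square 7, 3: +7·2° lon, +3·1° lat → SW at lon 174°, lat -37°.
Subsquare s=18, m=12: +18·0.0833333° lon, +12·0.0416667° lat → SW at lon 175.5°, lat -36.5°.
Cell spans 0.0833333° lon × 0.0416667° lat.
south -36.5000, north -36.4583.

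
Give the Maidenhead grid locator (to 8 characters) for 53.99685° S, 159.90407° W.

BD06ba10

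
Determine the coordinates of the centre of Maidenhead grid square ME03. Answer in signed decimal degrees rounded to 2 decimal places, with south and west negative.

-46.50, 61.00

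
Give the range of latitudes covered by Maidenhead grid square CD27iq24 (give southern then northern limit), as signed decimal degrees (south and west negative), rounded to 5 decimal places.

Field C=2, D=3: +2·20° lon, +3·10° lat → SW at lon -140°, lat -60°.
Square 2, 7: +2·2° lon, +7·1° lat → SW at lon -136°, lat -53°.
Subsquare i=8, q=16: +8·0.0833333° lon, +16·0.0416667° lat → SW at lon -135.333°, lat -52.3333°.
Extended square 2, 4: +2·0.00833333° lon, +4·0.00416667° lat → SW at lon -135.317°, lat -52.3167°.
Cell spans 0.00833333° lon × 0.00416667° lat.
south -52.31667, north -52.31250.

-52.31667, -52.31250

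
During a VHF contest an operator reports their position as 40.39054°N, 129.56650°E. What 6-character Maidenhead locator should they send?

Shift to the Maidenhead origin (180°W, 90°S): lon 309.5665, lat 130.3905.
Field: 309.5665/20 → 15 → P, 130.3905/10 → 13 → N; chars PN.
Square: 9.5665/2 → 4, 0.3905/1 → 0; chars 40.
Subsquare: 1.5665/0.0833333 → 18 → s, 0.3905/0.0416667 → 9 → j; chars sj.

PN40sj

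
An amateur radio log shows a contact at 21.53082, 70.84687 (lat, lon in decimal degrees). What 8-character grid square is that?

Add 180° to longitude and 90° to latitude: 250.84687, 111.53082.
Field (20°×10°, letters A–R): lon ⌊250.84687/20⌋ = 12 → M; lat ⌊111.53082/10⌋ = 11 → L.
Square (2°×1°, digits 0–9): lon ⌊10.84687/2⌋ = 5; lat ⌊1.53082/1⌋ = 1.
Subsquare (5′×2.5′, letters a–x): lon ⌊0.84687/0.0833333⌋ = 10 → k; lat ⌊0.53082/0.0416667⌋ = 12 → m.
Extended square (30″×15″, digits 0–9): lon ⌊0.01354/0.00833333⌋ = 1; lat ⌊0.03082/0.00416667⌋ = 7.

ML51km17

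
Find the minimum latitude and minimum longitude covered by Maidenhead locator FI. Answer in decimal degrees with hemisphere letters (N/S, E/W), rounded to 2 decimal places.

10.00° S, 80.00° W

Field F=5, I=8: +5·20° lon, +8·10° lat → SW at lon -80°, lat -10°.
latitude 10.00° S, longitude 80.00° W.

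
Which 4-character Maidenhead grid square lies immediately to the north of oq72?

Latitude square 2; +1 → 3.
The longitude characters are unchanged.

OQ73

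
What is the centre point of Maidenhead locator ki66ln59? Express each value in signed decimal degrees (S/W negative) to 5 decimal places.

-3.41875, 32.96250

Field K=10, I=8: +10·20° lon, +8·10° lat → SW at lon 20°, lat -10°.
Square 6, 6: +6·2° lon, +6·1° lat → SW at lon 32°, lat -4°.
Subsquare l=11, n=13: +11·0.0833333° lon, +13·0.0416667° lat → SW at lon 32.9167°, lat -3.45833°.
Extended square 5, 9: +5·0.00833333° lon, +9·0.00416667° lat → SW at lon 32.9583°, lat -3.42083°.
Cell spans 0.00833333° lon × 0.00416667° lat. Centre is SW corner plus half of each.
latitude -3.41875, longitude 32.96250.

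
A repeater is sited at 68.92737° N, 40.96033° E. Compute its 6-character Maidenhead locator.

Add 180° to longitude and 90° to latitude: 220.9603, 158.9274.
Field: 220.9603/20 → 11 → L, 158.9274/10 → 15 → P; chars LP.
Square: 0.9603/2 → 0, 8.9274/1 → 8; chars 08.
Subsquare: 0.9603/0.0833333 → 11 → l, 0.9274/0.0416667 → 22 → w; chars lw.

LP08lw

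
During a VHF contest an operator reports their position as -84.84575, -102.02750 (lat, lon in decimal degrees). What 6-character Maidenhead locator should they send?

Add 180° to longitude and 90° to latitude: 77.9725, 5.1543.
Field: 77.9725/20 → 3 → D, 5.1543/10 → 0 → A; chars DA.
Square: 17.9725/2 → 8, 5.1543/1 → 5; chars 85.
Subsquare: 1.9725/0.0833333 → 23 → x, 0.1543/0.0416667 → 3 → d; chars xd.

DA85xd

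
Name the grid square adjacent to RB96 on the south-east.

Longitude square 9; +1 → 10, wraps to 0, carry into field.
Longitude field R = 17; +1 → 18, wraps to 0 = A, wrapping around the antimeridian.
Latitude square 6; −1 → 5.

AB05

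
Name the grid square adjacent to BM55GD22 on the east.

BM55gd32

Longitude extended square 2; +1 → 3.
The latitude characters are unchanged.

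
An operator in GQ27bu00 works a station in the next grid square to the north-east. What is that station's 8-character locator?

Longitude extended square 0; +1 → 1.
Latitude extended square 0; +1 → 1.

GQ27bu11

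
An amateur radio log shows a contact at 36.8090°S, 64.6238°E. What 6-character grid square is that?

MF23he

Shift to the Maidenhead origin (180°W, 90°S): lon 244.6238, lat 53.1910.
Field (20°×10°, letters A–R): lon ⌊244.6238/20⌋ = 12 → M; lat ⌊53.1910/10⌋ = 5 → F.
Square (2°×1°, digits 0–9): lon ⌊4.6238/2⌋ = 2; lat ⌊3.1910/1⌋ = 3.
Subsquare (5′×2.5′, letters a–x): lon ⌊0.6238/0.0833333⌋ = 7 → h; lat ⌊0.1910/0.0416667⌋ = 4 → e.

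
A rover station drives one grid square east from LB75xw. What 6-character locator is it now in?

Longitude subsquare x = 23; +1 → 24, wraps to 0 = a, carry into square.
Longitude square 7; +1 → 8.
The latitude characters are unchanged.

LB85aw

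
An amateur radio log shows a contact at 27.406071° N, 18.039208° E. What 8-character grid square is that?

JL97aj47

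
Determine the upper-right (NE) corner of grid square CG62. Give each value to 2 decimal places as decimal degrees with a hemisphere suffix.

27.00° S, 126.00° W

Field C=2, G=6: +2·20° lon, +6·10° lat → SW at lon -140°, lat -30°.
Square 6, 2: +6·2° lon, +2·1° lat → SW at lon -128°, lat -28°.
Cell spans 2° lon × 1° lat. NE corner is SW corner plus one full cell.
latitude 27.00° S, longitude 126.00° W.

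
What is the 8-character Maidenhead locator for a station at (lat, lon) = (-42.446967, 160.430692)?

RE07fn12

Shift to the Maidenhead origin (180°W, 90°S): lon 340.43069, lat 47.55303.
Field: lon ⌊340.43069/20⌋ = 17 → R; lat ⌊47.55303/10⌋ = 4 → E.
Square: lon ⌊0.43069/2⌋ = 0; lat ⌊7.55303/1⌋ = 7.
Subsquare: lon ⌊0.43069/0.0833333⌋ = 5 → f; lat ⌊0.55303/0.0416667⌋ = 13 → n.
Extended square: lon ⌊0.01403/0.00833333⌋ = 1; lat ⌊0.01137/0.00416667⌋ = 2.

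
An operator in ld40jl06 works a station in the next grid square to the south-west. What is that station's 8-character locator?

LD40il95

Longitude extended square 0; −1 → -1, wraps to 9, carry into subsquare.
Longitude subsquare j = 9; −1 → 8 = i.
Latitude extended square 6; −1 → 5.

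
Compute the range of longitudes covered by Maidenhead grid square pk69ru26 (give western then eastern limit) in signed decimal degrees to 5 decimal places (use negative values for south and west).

133.43333, 133.44167

Field P=15, K=10: +15·20° lon, +10·10° lat → SW at lon 120°, lat 10°.
Square 6, 9: +6·2° lon, +9·1° lat → SW at lon 132°, lat 19°.
Subsquare r=17, u=20: +17·0.0833333° lon, +20·0.0416667° lat → SW at lon 133.417°, lat 19.8333°.
Extended square 2, 6: +2·0.00833333° lon, +6·0.00416667° lat → SW at lon 133.433°, lat 19.8583°.
Cell spans 0.00833333° lon × 0.00416667° lat.
west 133.43333, east 133.44167.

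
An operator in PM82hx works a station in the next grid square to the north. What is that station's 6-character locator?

PM83ha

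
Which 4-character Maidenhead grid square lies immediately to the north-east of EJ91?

Longitude square 9; +1 → 10, wraps to 0, carry into field.
Longitude field E = 4; +1 → 5 = F.
Latitude square 1; +1 → 2.

FJ02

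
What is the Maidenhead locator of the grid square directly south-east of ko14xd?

KO24ac

Longitude subsquare x = 23; +1 → 24, wraps to 0 = a, carry into square.
Longitude square 1; +1 → 2.
Latitude subsquare d = 3; −1 → 2 = c.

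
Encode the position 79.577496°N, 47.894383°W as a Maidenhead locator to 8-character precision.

GQ69bn28

Add 180° to longitude and 90° to latitude: 132.10562, 169.57750.
Field (20°×10°, letters A–R): lon ⌊132.10562/20⌋ = 6 → G; lat ⌊169.57750/10⌋ = 16 → Q.
Square (2°×1°, digits 0–9): lon ⌊12.10562/2⌋ = 6; lat ⌊9.57750/1⌋ = 9.
Subsquare (5′×2.5′, letters a–x): lon ⌊0.10562/0.0833333⌋ = 1 → b; lat ⌊0.57750/0.0416667⌋ = 13 → n.
Extended square (30″×15″, digits 0–9): lon ⌊0.02228/0.00833333⌋ = 2; lat ⌊0.03583/0.00416667⌋ = 8.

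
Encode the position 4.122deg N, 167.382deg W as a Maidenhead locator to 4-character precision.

AJ64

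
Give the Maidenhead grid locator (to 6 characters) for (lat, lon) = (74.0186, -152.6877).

BQ34pa

Add 180° to longitude and 90° to latitude: 27.3123, 164.0186.
Field (20°×10°, letters A–R): 27.3123/20 → 1 → B, 164.0186/10 → 16 → Q; chars BQ.
Square (2°×1°, digits 0–9): 7.3123/2 → 3, 4.0186/1 → 4; chars 34.
Subsquare (5′×2.5′, letters a–x): 1.3123/0.0833333 → 15 → p, 0.0186/0.0416667 → 0 → a; chars pa.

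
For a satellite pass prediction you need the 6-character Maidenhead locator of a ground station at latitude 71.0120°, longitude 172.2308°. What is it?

RQ61ca

Add 180° to longitude and 90° to latitude: 352.2308, 161.0120.
Field: lon ⌊352.2308/20⌋ = 17 → R; lat ⌊161.0120/10⌋ = 16 → Q.
Square: lon ⌊12.2308/2⌋ = 6; lat ⌊1.0120/1⌋ = 1.
Subsquare: lon ⌊0.2308/0.0833333⌋ = 2 → c; lat ⌊0.0120/0.0416667⌋ = 0 → a.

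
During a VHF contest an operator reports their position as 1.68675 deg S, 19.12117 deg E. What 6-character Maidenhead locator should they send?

JI98nh

Shift to the Maidenhead origin (180°W, 90°S): lon 199.1212, lat 88.3132.
Field: 199.1212/20 → 9 → J, 88.3132/10 → 8 → I; chars JI.
Square: 19.1212/2 → 9, 8.3132/1 → 8; chars 98.
Subsquare: 1.1212/0.0833333 → 13 → n, 0.3132/0.0416667 → 7 → h; chars nh.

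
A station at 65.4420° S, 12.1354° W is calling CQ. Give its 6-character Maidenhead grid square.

Add 180° to longitude and 90° to latitude: 167.8646, 24.5580.
Field (20°×10°, letters A–R): lon ⌊167.8646/20⌋ = 8 → I; lat ⌊24.5580/10⌋ = 2 → C.
Square (2°×1°, digits 0–9): lon ⌊7.8646/2⌋ = 3; lat ⌊4.5580/1⌋ = 4.
Subsquare (5′×2.5′, letters a–x): lon ⌊1.8646/0.0833333⌋ = 22 → w; lat ⌊0.5580/0.0416667⌋ = 13 → n.

IC34wn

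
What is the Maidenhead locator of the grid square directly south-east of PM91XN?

Longitude subsquare x = 23; +1 → 24, wraps to 0 = a, carry into square.
Longitude square 9; +1 → 10, wraps to 0, carry into field.
Longitude field P = 15; +1 → 16 = Q.
Latitude subsquare n = 13; −1 → 12 = m.

QM01am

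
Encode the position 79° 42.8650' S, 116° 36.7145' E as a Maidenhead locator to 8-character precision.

OB80hg38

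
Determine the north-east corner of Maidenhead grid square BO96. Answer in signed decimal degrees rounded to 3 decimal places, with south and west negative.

57.000, -140.000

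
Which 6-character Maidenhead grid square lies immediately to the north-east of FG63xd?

FG73ae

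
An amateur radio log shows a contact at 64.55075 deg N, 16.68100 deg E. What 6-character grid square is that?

Offset from 180°W / 90°S: lon 196.6810°, lat 154.5507°.
Field: 196.6810/20 → 9 → J, 154.5507/10 → 15 → P; chars JP.
Square: 16.6810/2 → 8, 4.5507/1 → 4; chars 84.
Subsquare: 0.6810/0.0833333 → 8 → i, 0.5507/0.0416667 → 13 → n; chars in.

JP84in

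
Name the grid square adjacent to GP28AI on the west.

Longitude subsquare a = 0; −1 → -1, wraps to 23 = x, carry into square.
Longitude square 2; −1 → 1.
The latitude characters are unchanged.

GP18xi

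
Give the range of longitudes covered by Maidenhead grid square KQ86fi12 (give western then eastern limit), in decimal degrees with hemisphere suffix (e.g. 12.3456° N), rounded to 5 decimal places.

36.42500° E, 36.43333° E

Field K=10, Q=16: +10·20° lon, +16·10° lat → SW at lon 20°, lat 70°.
Square 8, 6: +8·2° lon, +6·1° lat → SW at lon 36°, lat 76°.
Subsquare f=5, i=8: +5·0.0833333° lon, +8·0.0416667° lat → SW at lon 36.4167°, lat 76.3333°.
Extended square 1, 2: +1·0.00833333° lon, +2·0.00416667° lat → SW at lon 36.425°, lat 76.3417°.
Cell spans 0.00833333° lon × 0.00416667° lat.
west 36.42500° E, east 36.43333° E.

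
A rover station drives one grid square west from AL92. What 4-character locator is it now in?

Longitude square 9; −1 → 8.
The latitude characters are unchanged.

AL82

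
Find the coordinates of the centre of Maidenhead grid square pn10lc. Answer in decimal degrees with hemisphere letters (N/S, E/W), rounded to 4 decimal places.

Field P=15, N=13: +15·20° lon, +13·10° lat → SW at lon 120°, lat 40°.
Square 1, 0: +1·2° lon, +0·1° lat → SW at lon 122°, lat 40°.
Subsquare l=11, c=2: +11·0.0833333° lon, +2·0.0416667° lat → SW at lon 122.917°, lat 40.0833°.
Cell spans 0.0833333° lon × 0.0416667° lat. Centre is SW corner plus half of each.
latitude 40.1042° N, longitude 122.9583° E.

40.1042° N, 122.9583° E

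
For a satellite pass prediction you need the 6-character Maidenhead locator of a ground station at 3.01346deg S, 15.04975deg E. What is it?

Shift to the Maidenhead origin (180°W, 90°S): lon 195.0497, lat 86.9865.
Field: lon ⌊195.0497/20⌋ = 9 → J; lat ⌊86.9865/10⌋ = 8 → I.
Square: lon ⌊15.0497/2⌋ = 7; lat ⌊6.9865/1⌋ = 6.
Subsquare: lon ⌊1.0497/0.0833333⌋ = 12 → m; lat ⌊0.9865/0.0416667⌋ = 23 → x.

JI76mx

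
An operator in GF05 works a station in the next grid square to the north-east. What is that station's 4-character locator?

GF16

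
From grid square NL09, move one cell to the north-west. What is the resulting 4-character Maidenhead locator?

MM90

Longitude square 0; −1 → -1, wraps to 9, carry into field.
Longitude field N = 13; −1 → 12 = M.
Latitude square 9; +1 → 10, wraps to 0, carry into field.
Latitude field L = 11; +1 → 12 = M.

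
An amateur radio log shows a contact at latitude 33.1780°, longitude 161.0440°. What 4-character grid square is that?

RM03

Shift to the Maidenhead origin (180°W, 90°S): lon 341.04, lat 123.18.
Field: lon ⌊341.04/20⌋ = 17 → R; lat ⌊123.18/10⌋ = 12 → M.
Square: lon ⌊1.04/2⌋ = 0; lat ⌊3.18/1⌋ = 3.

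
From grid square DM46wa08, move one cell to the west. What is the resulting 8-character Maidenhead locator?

DM46va98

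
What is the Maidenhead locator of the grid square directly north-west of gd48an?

Longitude subsquare a = 0; −1 → -1, wraps to 23 = x, carry into square.
Longitude square 4; −1 → 3.
Latitude subsquare n = 13; +1 → 14 = o.

GD38xo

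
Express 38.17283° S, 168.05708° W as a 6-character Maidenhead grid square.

Add 180° to longitude and 90° to latitude: 11.9429, 51.8272.
Field: 11.9429/20 → 0 → A, 51.8272/10 → 5 → F; chars AF.
Square: 11.9429/2 → 5, 1.8272/1 → 1; chars 51.
Subsquare: 1.9429/0.0833333 → 23 → x, 0.8272/0.0416667 → 19 → t; chars xt.

AF51xt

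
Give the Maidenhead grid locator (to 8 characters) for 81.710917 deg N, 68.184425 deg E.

MR41cr20

Shift to the Maidenhead origin (180°W, 90°S): lon 248.18443, lat 171.71092.
Field: 248.18443/20 → 12 → M, 171.71092/10 → 17 → R; chars MR.
Square: 8.18443/2 → 4, 1.71092/1 → 1; chars 41.
Subsquare: 0.18443/0.0833333 → 2 → c, 0.71092/0.0416667 → 17 → r; chars cr.
Extended square: 0.01776/0.00833333 → 2, 0.00258/0.00416667 → 0; chars 20.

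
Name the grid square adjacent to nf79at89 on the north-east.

NF79au90

Longitude extended square 8; +1 → 9.
Latitude extended square 9; +1 → 10, wraps to 0, carry into subsquare.
Latitude subsquare t = 19; +1 → 20 = u.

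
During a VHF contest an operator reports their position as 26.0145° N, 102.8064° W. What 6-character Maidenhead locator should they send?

Add 180° to longitude and 90° to latitude: 77.1936, 116.0145.
Field: 77.1936/20 → 3 → D, 116.0145/10 → 11 → L; chars DL.
Square: 17.1936/2 → 8, 6.0145/1 → 6; chars 86.
Subsquare: 1.1936/0.0833333 → 14 → o, 0.0145/0.0416667 → 0 → a; chars oa.

DL86oa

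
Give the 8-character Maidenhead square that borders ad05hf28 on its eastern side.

Longitude extended square 2; +1 → 3.
The latitude characters are unchanged.

AD05hf38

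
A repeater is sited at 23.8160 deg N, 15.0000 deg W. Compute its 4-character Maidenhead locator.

IL23

Add 180° to longitude and 90° to latitude: 165.00, 113.82.
Field: lon ⌊165.00/20⌋ = 8 → I; lat ⌊113.82/10⌋ = 11 → L.
Square: lon ⌊5.00/2⌋ = 2; lat ⌊3.82/1⌋ = 3.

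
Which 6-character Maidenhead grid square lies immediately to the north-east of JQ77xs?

Longitude subsquare x = 23; +1 → 24, wraps to 0 = a, carry into square.
Longitude square 7; +1 → 8.
Latitude subsquare s = 18; +1 → 19 = t.

JQ87at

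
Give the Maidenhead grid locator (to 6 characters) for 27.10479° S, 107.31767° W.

Shift to the Maidenhead origin (180°W, 90°S): lon 72.6823, lat 62.8952.
Field (20°×10°, letters A–R): lon ⌊72.6823/20⌋ = 3 → D; lat ⌊62.8952/10⌋ = 6 → G.
Square (2°×1°, digits 0–9): lon ⌊12.6823/2⌋ = 6; lat ⌊2.8952/1⌋ = 2.
Subsquare (5′×2.5′, letters a–x): lon ⌊0.6823/0.0833333⌋ = 8 → i; lat ⌊0.8952/0.0416667⌋ = 21 → v.

DG62iv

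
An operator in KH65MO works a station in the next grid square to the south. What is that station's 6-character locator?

KH65mn

Latitude subsquare o = 14; −1 → 13 = n.
The longitude characters are unchanged.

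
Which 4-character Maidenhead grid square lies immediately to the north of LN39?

LO30

Latitude square 9; +1 → 10, wraps to 0, carry into field.
Latitude field N = 13; +1 → 14 = O.
The longitude characters are unchanged.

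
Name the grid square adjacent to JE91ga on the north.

JE91gb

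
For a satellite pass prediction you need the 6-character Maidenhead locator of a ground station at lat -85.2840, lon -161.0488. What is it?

AA94lr

Shift to the Maidenhead origin (180°W, 90°S): lon 18.9512, lat 4.7160.
Field: lon ⌊18.9512/20⌋ = 0 → A; lat ⌊4.7160/10⌋ = 0 → A.
Square: lon ⌊18.9512/2⌋ = 9; lat ⌊4.7160/1⌋ = 4.
Subsquare: lon ⌊0.9512/0.0833333⌋ = 11 → l; lat ⌊0.7160/0.0416667⌋ = 17 → r.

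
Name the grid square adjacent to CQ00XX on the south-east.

CQ10aw

Longitude subsquare x = 23; +1 → 24, wraps to 0 = a, carry into square.
Longitude square 0; +1 → 1.
Latitude subsquare x = 23; −1 → 22 = w.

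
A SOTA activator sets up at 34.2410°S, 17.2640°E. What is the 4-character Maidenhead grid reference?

Offset from 180°W / 90°S: lon 197.26°, lat 55.76°.
Field: 197.26/20 → 9 → J, 55.76/10 → 5 → F; chars JF.
Square: 17.26/2 → 8, 5.76/1 → 5; chars 85.

JF85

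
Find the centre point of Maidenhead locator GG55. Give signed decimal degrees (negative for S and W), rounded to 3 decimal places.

-24.500, -49.000

Field G=6, G=6: +6·20° lon, +6·10° lat → SW at lon -60°, lat -30°.
Square 5, 5: +5·2° lon, +5·1° lat → SW at lon -50°, lat -25°.
Cell spans 2° lon × 1° lat. Centre is SW corner plus half of each.
latitude -24.500, longitude -49.000.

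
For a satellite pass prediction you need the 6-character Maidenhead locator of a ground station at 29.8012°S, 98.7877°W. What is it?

EG00oe

Offset from 180°W / 90°S: lon 81.2123°, lat 60.1988°.
Field (20°×10°, letters A–R): 81.2123/20 → 4 → E, 60.1988/10 → 6 → G; chars EG.
Square (2°×1°, digits 0–9): 1.2123/2 → 0, 0.1988/1 → 0; chars 00.
Subsquare (5′×2.5′, letters a–x): 1.2123/0.0833333 → 14 → o, 0.1988/0.0416667 → 4 → e; chars oe.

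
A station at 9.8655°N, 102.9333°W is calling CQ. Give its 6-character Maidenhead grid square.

Offset from 180°W / 90°S: lon 77.0667°, lat 99.8655°.
Field (20°×10°, letters A–R): lon ⌊77.0667/20⌋ = 3 → D; lat ⌊99.8655/10⌋ = 9 → J.
Square (2°×1°, digits 0–9): lon ⌊17.0667/2⌋ = 8; lat ⌊9.8655/1⌋ = 9.
Subsquare (5′×2.5′, letters a–x): lon ⌊1.0667/0.0833333⌋ = 12 → m; lat ⌊0.8655/0.0416667⌋ = 20 → u.

DJ89mu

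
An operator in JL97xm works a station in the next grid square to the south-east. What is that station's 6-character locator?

KL07al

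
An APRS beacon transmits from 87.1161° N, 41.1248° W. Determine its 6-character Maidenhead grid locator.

Shift to the Maidenhead origin (180°W, 90°S): lon 138.8752, lat 177.1161.
Field (20°×10°, letters A–R): 138.8752/20 → 6 → G, 177.1161/10 → 17 → R; chars GR.
Square (2°×1°, digits 0–9): 18.8752/2 → 9, 7.1161/1 → 7; chars 97.
Subsquare (5′×2.5′, letters a–x): 0.8752/0.0833333 → 10 → k, 0.1161/0.0416667 → 2 → c; chars kc.

GR97kc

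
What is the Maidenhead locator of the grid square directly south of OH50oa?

OG59ox

Latitude subsquare a = 0; −1 → -1, wraps to 23 = x, carry into square.
Latitude square 0; −1 → -1, wraps to 9, carry into field.
Latitude field H = 7; −1 → 6 = G.
The longitude characters are unchanged.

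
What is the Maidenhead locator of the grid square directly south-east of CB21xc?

CB31ab

Longitude subsquare x = 23; +1 → 24, wraps to 0 = a, carry into square.
Longitude square 2; +1 → 3.
Latitude subsquare c = 2; −1 → 1 = b.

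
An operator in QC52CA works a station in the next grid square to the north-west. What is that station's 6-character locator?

QC52bb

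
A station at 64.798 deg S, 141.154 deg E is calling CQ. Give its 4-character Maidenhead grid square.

QC05

Shift to the Maidenhead origin (180°W, 90°S): lon 321.15, lat 25.20.
Field: 321.15/20 → 16 → Q, 25.20/10 → 2 → C; chars QC.
Square: 1.15/2 → 0, 5.20/1 → 5; chars 05.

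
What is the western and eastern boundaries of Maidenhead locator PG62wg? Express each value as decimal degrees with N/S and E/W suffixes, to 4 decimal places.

Field P=15, G=6: +15·20° lon, +6·10° lat → SW at lon 120°, lat -30°.
Square 6, 2: +6·2° lon, +2·1° lat → SW at lon 132°, lat -28°.
Subsquare w=22, g=6: +22·0.0833333° lon, +6·0.0416667° lat → SW at lon 133.833°, lat -27.75°.
Cell spans 0.0833333° lon × 0.0416667° lat.
west 133.8333° E, east 133.9167° E.

133.8333° E, 133.9167° E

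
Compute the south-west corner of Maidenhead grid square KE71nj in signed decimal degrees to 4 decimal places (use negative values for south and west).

-48.6250, 35.0833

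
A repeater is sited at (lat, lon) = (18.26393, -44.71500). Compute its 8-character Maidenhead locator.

GK78pg43

Add 180° to longitude and 90° to latitude: 135.28500, 108.26393.
Field (20°×10°, letters A–R): 135.28500/20 → 6 → G, 108.26393/10 → 10 → K; chars GK.
Square (2°×1°, digits 0–9): 15.28500/2 → 7, 8.26393/1 → 8; chars 78.
Subsquare (5′×2.5′, letters a–x): 1.28500/0.0833333 → 15 → p, 0.26393/0.0416667 → 6 → g; chars pg.
Extended square (30″×15″, digits 0–9): 0.03500/0.00833333 → 4, 0.01393/0.00416667 → 3; chars 43.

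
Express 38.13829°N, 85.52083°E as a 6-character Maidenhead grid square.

NM28sd

Offset from 180°W / 90°S: lon 265.5208°, lat 128.1383°.
Field (20°×10°, letters A–R): 265.5208/20 → 13 → N, 128.1383/10 → 12 → M; chars NM.
Square (2°×1°, digits 0–9): 5.5208/2 → 2, 8.1383/1 → 8; chars 28.
Subsquare (5′×2.5′, letters a–x): 1.5208/0.0833333 → 18 → s, 0.1383/0.0416667 → 3 → d; chars sd.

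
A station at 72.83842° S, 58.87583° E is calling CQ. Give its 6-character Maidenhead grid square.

LB97kd

Add 180° to longitude and 90° to latitude: 238.8758, 17.1616.
Field (20°×10°, letters A–R): 238.8758/20 → 11 → L, 17.1616/10 → 1 → B; chars LB.
Square (2°×1°, digits 0–9): 18.8758/2 → 9, 7.1616/1 → 7; chars 97.
Subsquare (5′×2.5′, letters a–x): 0.8758/0.0833333 → 10 → k, 0.1616/0.0416667 → 3 → d; chars kd.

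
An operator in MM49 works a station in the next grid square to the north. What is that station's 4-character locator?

MN40

Latitude square 9; +1 → 10, wraps to 0, carry into field.
Latitude field M = 12; +1 → 13 = N.
The longitude characters are unchanged.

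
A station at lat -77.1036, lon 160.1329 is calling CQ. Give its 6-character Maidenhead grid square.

RB02bv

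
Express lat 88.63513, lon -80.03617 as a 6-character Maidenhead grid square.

Add 180° to longitude and 90° to latitude: 99.9638, 178.6351.
Field: 99.9638/20 → 4 → E, 178.6351/10 → 17 → R; chars ER.
Square: 19.9638/2 → 9, 8.6351/1 → 8; chars 98.
Subsquare: 1.9638/0.0833333 → 23 → x, 0.6351/0.0416667 → 15 → p; chars xp.

ER98xp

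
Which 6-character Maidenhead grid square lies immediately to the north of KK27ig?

KK27ih

Latitude subsquare g = 6; +1 → 7 = h.
The longitude characters are unchanged.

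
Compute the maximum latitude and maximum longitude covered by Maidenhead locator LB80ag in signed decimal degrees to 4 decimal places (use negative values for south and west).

Field L=11, B=1: +11·20° lon, +1·10° lat → SW at lon 40°, lat -80°.
Square 8, 0: +8·2° lon, +0·1° lat → SW at lon 56°, lat -80°.
Subsquare a=0, g=6: +0·0.0833333° lon, +6·0.0416667° lat → SW at lon 56°, lat -79.75°.
Cell spans 0.0833333° lon × 0.0416667° lat. NE corner is SW corner plus one full cell.
latitude -79.7083, longitude 56.0833.

-79.7083, 56.0833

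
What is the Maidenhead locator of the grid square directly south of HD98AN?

HD98am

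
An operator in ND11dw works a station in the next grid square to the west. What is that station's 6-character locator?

ND11cw

Longitude subsquare d = 3; −1 → 2 = c.
The latitude characters are unchanged.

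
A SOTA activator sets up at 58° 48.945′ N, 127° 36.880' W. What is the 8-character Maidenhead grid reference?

Add 180° to longitude and 90° to latitude: 52.38533, 148.81575.
Field: 52.38533/20 → 2 → C, 148.81575/10 → 14 → O; chars CO.
Square: 12.38533/2 → 6, 8.81575/1 → 8; chars 68.
Subsquare: 0.38533/0.0833333 → 4 → e, 0.81575/0.0416667 → 19 → t; chars et.
Extended square: 0.05200/0.00833333 → 6, 0.02408/0.00416667 → 5; chars 65.

CO68et65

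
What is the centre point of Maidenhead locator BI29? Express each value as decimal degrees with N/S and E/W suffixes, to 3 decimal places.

0.500° S, 155.000° W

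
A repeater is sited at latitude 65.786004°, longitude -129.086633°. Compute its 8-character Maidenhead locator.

Add 180° to longitude and 90° to latitude: 50.91337, 155.78600.
Field: lon ⌊50.91337/20⌋ = 2 → C; lat ⌊155.78600/10⌋ = 15 → P.
Square: lon ⌊10.91337/2⌋ = 5; lat ⌊5.78600/1⌋ = 5.
Subsquare: lon ⌊0.91337/0.0833333⌋ = 10 → k; lat ⌊0.78600/0.0416667⌋ = 18 → s.
Extended square: lon ⌊0.08003/0.00833333⌋ = 9; lat ⌊0.03600/0.00416667⌋ = 8.

CP55ks98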